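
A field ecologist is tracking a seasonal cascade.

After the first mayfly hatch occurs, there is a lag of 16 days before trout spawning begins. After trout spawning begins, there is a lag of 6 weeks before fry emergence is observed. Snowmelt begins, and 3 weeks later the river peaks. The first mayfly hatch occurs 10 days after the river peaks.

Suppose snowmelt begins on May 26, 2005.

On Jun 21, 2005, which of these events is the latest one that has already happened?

The river peaks

Snowmelt begins: May 26, 2005.
The river peaks: May 26, 2005 + 3 weeks = Jun 16, 2005.
The first mayfly hatch occurs: Jun 16, 2005 + 10 days = Jun 26, 2005.
Trout spawning begins: Jun 26, 2005 + 16 days = Jul 12, 2005.
Fry emergence is observed: Jul 12, 2005 + 6 weeks = Aug 23, 2005.
Jun 21, 2005 falls between when the river peaks (Jun 16, 2005) and when the first mayfly hatch occurs (Jun 26, 2005).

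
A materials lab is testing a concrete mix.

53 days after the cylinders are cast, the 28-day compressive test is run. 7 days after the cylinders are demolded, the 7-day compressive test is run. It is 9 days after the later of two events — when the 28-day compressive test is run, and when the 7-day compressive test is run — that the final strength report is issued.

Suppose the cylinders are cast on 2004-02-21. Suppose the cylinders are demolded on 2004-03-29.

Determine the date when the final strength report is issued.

The cylinders are cast: Feb 21, 2004.
The 28-day compressive test is run: Feb 21, 2004 + 53 days = Apr 14, 2004.
The cylinders are demolded: Mar 29, 2004.
The 7-day compressive test is run: Mar 29, 2004 + 7 days = Apr 5, 2004.
Both prerequisites met — the 28-day compressive test is run (Apr 14, 2004), the 7-day compressive test is run (Apr 5, 2004); the later is Apr 14, 2004.
The final strength report is issued: Apr 14, 2004 + 9 days = Apr 23, 2004.

2004-04-23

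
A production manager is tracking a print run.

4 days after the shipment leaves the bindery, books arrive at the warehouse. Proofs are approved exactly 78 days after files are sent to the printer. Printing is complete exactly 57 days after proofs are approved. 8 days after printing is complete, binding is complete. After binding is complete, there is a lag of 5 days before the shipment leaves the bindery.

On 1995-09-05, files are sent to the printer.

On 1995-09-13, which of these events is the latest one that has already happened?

Files are sent to the printer: Sep 5, 1995.
Proofs are approved: Sep 5, 1995 + 78 days = Nov 22, 1995.
Printing is complete: Nov 22, 1995 + 57 days = Jan 18, 1996.
Binding is complete: Jan 18, 1996 + 8 days = Jan 26, 1996.
The shipment leaves the bindery: Jan 26, 1996 + 5 days = Jan 31, 1996.
Books arrive at the warehouse: Jan 31, 1996 + 4 days = Feb 4, 1996.
Sep 13, 1995 falls between when files are sent to the printer (Sep 5, 1995) and when proofs are approved (Nov 22, 1995).

Files are sent to the printer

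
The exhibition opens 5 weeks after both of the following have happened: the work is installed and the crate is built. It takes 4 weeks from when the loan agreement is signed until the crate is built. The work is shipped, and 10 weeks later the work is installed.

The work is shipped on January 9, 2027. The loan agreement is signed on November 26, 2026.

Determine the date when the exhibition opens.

The work is shipped: Jan 9, 2027.
The work is installed: Jan 9, 2027 + 10 weeks = Mar 20, 2027.
The loan agreement is signed: Nov 26, 2026.
The crate is built: Nov 26, 2026 + 4 weeks = Dec 24, 2026.
Both prerequisites met — the work is installed (Mar 20, 2027), the crate is built (Dec 24, 2026); the later is Mar 20, 2027.
The exhibition opens: Mar 20, 2027 + 5 weeks = Apr 24, 2027.

April 24, 2027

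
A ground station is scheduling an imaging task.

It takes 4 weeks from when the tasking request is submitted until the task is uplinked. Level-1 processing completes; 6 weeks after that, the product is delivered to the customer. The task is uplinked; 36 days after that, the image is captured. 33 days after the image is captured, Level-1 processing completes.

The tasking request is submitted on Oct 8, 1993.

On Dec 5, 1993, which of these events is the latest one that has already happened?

The task is uplinked

The tasking request is submitted: Oct 8, 1993.
The task is uplinked: Oct 8, 1993 + 4 weeks = Nov 5, 1993.
The image is captured: Nov 5, 1993 + 36 days = Dec 11, 1993.
Level-1 processing completes: Dec 11, 1993 + 33 days = Jan 13, 1994.
The product is delivered to the customer: Jan 13, 1994 + 6 weeks = Feb 24, 1994.
Dec 5, 1993 falls between when the task is uplinked (Nov 5, 1993) and when the image is captured (Dec 11, 1993).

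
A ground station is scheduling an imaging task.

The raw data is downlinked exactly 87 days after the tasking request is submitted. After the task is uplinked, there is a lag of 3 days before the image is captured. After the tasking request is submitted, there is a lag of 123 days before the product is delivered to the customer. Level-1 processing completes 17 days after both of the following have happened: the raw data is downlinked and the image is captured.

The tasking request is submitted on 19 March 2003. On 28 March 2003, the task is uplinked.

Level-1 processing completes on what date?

1 July 2003

The tasking request is submitted: Mar 19, 2003.
The raw data is downlinked: Mar 19, 2003 + 87 days = Jun 14, 2003.
The task is uplinked: Mar 28, 2003.
The image is captured: Mar 28, 2003 + 3 days = Mar 31, 2003.
Both prerequisites met — the raw data is downlinked (Jun 14, 2003), the image is captured (Mar 31, 2003); the later is Jun 14, 2003.
Level-1 processing completes: Jun 14, 2003 + 17 days = Jul 1, 2003.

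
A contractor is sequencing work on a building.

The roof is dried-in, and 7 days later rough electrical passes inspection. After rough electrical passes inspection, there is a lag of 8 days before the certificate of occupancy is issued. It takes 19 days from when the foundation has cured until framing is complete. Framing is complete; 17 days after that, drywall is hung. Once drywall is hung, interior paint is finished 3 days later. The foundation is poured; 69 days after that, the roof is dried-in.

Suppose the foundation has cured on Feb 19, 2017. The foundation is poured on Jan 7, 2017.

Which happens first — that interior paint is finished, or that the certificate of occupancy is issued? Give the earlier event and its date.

Interior paint is finished — Mar 30, 2017

The foundation has cured: Feb 19, 2017.
Framing is complete: Feb 19, 2017 + 19 days = Mar 10, 2017.
Drywall is hung: Mar 10, 2017 + 17 days = Mar 27, 2017.
Interior paint is finished: Mar 27, 2017 + 3 days = Mar 30, 2017.
The foundation is poured: Jan 7, 2017.
The roof is dried-in: Jan 7, 2017 + 69 days = Mar 17, 2017.
Rough electrical passes inspection: Mar 17, 2017 + 7 days = Mar 24, 2017.
The certificate of occupancy is issued: Mar 24, 2017 + 8 days = Apr 1, 2017.
Comparing: interior paint is finished on Mar 30, 2017 vs the certificate of occupancy is issued on Apr 1, 2017. Earlier: interior paint is finished.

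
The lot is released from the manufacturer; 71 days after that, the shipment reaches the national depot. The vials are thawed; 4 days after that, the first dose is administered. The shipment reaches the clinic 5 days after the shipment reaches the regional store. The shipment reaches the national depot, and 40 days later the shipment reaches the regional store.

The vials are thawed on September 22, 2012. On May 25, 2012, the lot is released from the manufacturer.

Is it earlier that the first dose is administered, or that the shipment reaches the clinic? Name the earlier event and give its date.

The shipment reaches the clinic — September 18, 2012

The vials are thawed: Sep 22, 2012.
The first dose is administered: Sep 22, 2012 + 4 days = Sep 26, 2012.
The lot is released from the manufacturer: May 25, 2012.
The shipment reaches the national depot: May 25, 2012 + 71 days = Aug 4, 2012.
The shipment reaches the regional store: Aug 4, 2012 + 40 days = Sep 13, 2012.
The shipment reaches the clinic: Sep 13, 2012 + 5 days = Sep 18, 2012.
Comparing: the first dose is administered on Sep 26, 2012 vs the shipment reaches the clinic on Sep 18, 2012. Earlier: the shipment reaches the clinic.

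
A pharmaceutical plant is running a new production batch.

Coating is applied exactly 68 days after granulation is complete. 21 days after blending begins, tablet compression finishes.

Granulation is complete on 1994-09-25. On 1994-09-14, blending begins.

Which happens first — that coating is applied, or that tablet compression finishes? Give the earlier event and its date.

Granulation is complete: Sep 25, 1994.
Coating is applied: Sep 25, 1994 + 68 days = Dec 2, 1994.
Blending begins: Sep 14, 1994.
Tablet compression finishes: Sep 14, 1994 + 21 days = Oct 5, 1994.
Comparing: coating is applied on Dec 2, 1994 vs tablet compression finishes on Oct 5, 1994. Earlier: tablet compression finishes.

Tablet compression finishes — 1994-10-05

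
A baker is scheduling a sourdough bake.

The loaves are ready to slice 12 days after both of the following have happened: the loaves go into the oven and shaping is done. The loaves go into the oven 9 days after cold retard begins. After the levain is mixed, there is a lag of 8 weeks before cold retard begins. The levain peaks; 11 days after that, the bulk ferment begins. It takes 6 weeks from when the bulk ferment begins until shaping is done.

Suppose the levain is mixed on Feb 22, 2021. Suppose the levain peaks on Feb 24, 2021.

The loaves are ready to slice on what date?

May 10, 2021

The levain is mixed: Feb 22, 2021.
Cold retard begins: Feb 22, 2021 + 8 weeks = Apr 19, 2021.
The loaves go into the oven: Apr 19, 2021 + 9 days = Apr 28, 2021.
The levain peaks: Feb 24, 2021.
The bulk ferment begins: Feb 24, 2021 + 11 days = Mar 7, 2021.
Shaping is done: Mar 7, 2021 + 6 weeks = Apr 18, 2021.
Both prerequisites met — the loaves go into the oven (Apr 28, 2021), shaping is done (Apr 18, 2021); the later is Apr 28, 2021.
The loaves are ready to slice: Apr 28, 2021 + 12 days = May 10, 2021.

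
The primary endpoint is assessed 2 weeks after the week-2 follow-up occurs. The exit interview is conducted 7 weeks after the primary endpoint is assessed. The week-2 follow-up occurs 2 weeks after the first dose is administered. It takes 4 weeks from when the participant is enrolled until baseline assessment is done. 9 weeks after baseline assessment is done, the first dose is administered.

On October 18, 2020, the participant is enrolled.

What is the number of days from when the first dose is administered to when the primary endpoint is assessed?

Causal path: the first dose is administered → the week-2 follow-up occurs → the primary endpoint is assessed.
Total delay along the path: 2 + 2 weeks = 4 weeks = 28 days.

28 days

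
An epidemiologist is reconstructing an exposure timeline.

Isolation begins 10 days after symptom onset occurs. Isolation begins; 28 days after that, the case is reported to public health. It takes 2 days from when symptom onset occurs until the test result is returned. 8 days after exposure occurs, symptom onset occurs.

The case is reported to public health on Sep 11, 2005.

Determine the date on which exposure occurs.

Jul 27, 2005

The case is reported to public health: Sep 11, 2005.
Isolation begins: Sep 11, 2005 − 28 days = Aug 14, 2005.
Symptom onset occurs: Aug 14, 2005 − 10 days = Aug 4, 2005.
Exposure occurs: Aug 4, 2005 − 8 days = Jul 27, 2005.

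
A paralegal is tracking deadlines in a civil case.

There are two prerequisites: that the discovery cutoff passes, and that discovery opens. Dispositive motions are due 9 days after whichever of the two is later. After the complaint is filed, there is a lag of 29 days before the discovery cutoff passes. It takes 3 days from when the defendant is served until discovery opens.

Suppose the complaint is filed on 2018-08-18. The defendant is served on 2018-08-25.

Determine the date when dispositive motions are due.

The complaint is filed: Aug 18, 2018.
The discovery cutoff passes: Aug 18, 2018 + 29 days = Sep 16, 2018.
The defendant is served: Aug 25, 2018.
Discovery opens: Aug 25, 2018 + 3 days = Aug 28, 2018.
Both prerequisites met — the discovery cutoff passes (Sep 16, 2018), discovery opens (Aug 28, 2018); the later is Sep 16, 2018.
Dispositive motions are due: Sep 16, 2018 + 9 days = Sep 25, 2018.

2018-09-25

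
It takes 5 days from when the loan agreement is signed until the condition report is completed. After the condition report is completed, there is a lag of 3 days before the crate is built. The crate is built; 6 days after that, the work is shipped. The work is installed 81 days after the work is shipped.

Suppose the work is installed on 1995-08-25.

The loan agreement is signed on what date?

The work is installed: Aug 25, 1995.
The work is shipped: Aug 25, 1995 − 81 days = Jun 5, 1995.
The crate is built: Jun 5, 1995 − 6 days = May 30, 1995.
The condition report is completed: May 30, 1995 − 3 days = May 27, 1995.
The loan agreement is signed: May 27, 1995 − 5 days = May 22, 1995.

1995-05-22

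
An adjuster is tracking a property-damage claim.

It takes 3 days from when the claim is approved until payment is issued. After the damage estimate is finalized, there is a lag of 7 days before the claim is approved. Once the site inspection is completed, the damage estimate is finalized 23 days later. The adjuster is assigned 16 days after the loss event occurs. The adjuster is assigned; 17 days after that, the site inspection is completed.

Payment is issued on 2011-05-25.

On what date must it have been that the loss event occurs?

Payment is issued: May 25, 2011.
The claim is approved: May 25, 2011 − 3 days = May 22, 2011.
The damage estimate is finalized: May 22, 2011 − 7 days = May 15, 2011.
The site inspection is completed: May 15, 2011 − 23 days = Apr 22, 2011.
The adjuster is assigned: Apr 22, 2011 − 17 days = Apr 5, 2011.
The loss event occurs: Apr 5, 2011 − 16 days = Mar 20, 2011.

2011-03-20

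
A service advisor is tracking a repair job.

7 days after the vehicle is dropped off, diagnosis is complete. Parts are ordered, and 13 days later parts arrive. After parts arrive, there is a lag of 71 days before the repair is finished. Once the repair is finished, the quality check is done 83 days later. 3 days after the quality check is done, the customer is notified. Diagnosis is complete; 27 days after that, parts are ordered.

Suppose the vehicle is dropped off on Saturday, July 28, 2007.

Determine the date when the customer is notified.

Sunday, February 17, 2008

The vehicle is dropped off: Jul 28, 2007.
Diagnosis is complete: Jul 28, 2007 + 7 days = Aug 4, 2007.
Parts are ordered: Aug 4, 2007 + 27 days = Aug 31, 2007.
Parts arrive: Aug 31, 2007 + 13 days = Sep 13, 2007.
The repair is finished: Sep 13, 2007 + 71 days = Nov 23, 2007.
The quality check is done: Nov 23, 2007 + 83 days = Feb 14, 2008.
The customer is notified: Feb 14, 2008 + 3 days = Feb 17, 2008.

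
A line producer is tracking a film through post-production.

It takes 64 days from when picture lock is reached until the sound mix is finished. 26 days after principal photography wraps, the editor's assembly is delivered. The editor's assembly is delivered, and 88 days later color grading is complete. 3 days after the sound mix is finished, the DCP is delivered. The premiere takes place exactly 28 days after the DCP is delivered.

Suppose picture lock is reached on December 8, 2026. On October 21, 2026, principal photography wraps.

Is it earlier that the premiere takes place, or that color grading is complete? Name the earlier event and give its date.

Picture lock is reached: Dec 8, 2026.
The sound mix is finished: Dec 8, 2026 + 64 days = Feb 10, 2027.
The DCP is delivered: Feb 10, 2027 + 3 days = Feb 13, 2027.
The premiere takes place: Feb 13, 2027 + 28 days = Mar 13, 2027.
Principal photography wraps: Oct 21, 2026.
The editor's assembly is delivered: Oct 21, 2026 + 26 days = Nov 16, 2026.
Color grading is complete: Nov 16, 2026 + 88 days = Feb 12, 2027.
Comparing: the premiere takes place on Mar 13, 2027 vs color grading is complete on Feb 12, 2027. Earlier: color grading is complete.

Color grading is complete — February 12, 2027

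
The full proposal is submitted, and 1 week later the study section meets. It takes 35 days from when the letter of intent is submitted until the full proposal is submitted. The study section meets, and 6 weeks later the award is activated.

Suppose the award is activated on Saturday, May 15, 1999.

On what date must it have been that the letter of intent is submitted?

Saturday, February 20, 1999

The award is activated: May 15, 1999.
The study section meets: May 15, 1999 − 6 weeks = Apr 3, 1999.
The full proposal is submitted: Apr 3, 1999 − 1 week = Mar 27, 1999.
The letter of intent is submitted: Mar 27, 1999 − 35 days = Feb 20, 1999.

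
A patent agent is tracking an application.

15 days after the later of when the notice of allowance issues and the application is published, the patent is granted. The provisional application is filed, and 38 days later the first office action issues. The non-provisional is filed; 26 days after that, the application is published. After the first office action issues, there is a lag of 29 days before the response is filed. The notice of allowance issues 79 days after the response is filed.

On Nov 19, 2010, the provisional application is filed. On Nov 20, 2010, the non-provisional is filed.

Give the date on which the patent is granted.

Apr 29, 2011

The provisional application is filed: Nov 19, 2010.
The first office action issues: Nov 19, 2010 + 38 days = Dec 27, 2010.
The response is filed: Dec 27, 2010 + 29 days = Jan 25, 2011.
The notice of allowance issues: Jan 25, 2011 + 79 days = Apr 14, 2011.
The non-provisional is filed: Nov 20, 2010.
The application is published: Nov 20, 2010 + 26 days = Dec 16, 2010.
Both prerequisites met — the notice of allowance issues (Apr 14, 2011), the application is published (Dec 16, 2010); the later is Apr 14, 2011.
The patent is granted: Apr 14, 2011 + 15 days = Apr 29, 2011.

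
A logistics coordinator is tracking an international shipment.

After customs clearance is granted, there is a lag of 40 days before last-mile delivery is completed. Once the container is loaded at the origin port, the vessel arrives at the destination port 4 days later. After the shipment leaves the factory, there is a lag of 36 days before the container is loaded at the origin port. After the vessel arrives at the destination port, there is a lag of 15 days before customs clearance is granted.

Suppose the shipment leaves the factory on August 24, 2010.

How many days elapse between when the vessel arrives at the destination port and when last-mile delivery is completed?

55 days

Causal path: the vessel arrives at the destination port → customs clearance is granted → last-mile delivery is completed.
Total delay along the path: 15 + 40 = 55 days.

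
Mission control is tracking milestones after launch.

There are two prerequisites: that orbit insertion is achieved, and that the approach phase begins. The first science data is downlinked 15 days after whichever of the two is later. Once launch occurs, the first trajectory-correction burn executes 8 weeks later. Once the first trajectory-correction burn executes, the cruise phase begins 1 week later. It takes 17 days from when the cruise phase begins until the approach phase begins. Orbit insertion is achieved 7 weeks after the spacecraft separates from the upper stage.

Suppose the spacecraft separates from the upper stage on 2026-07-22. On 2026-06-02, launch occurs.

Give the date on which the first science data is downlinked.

The spacecraft separates from the upper stage: Jul 22, 2026.
Orbit insertion is achieved: Jul 22, 2026 + 7 weeks = Sep 9, 2026.
Launch occurs: Jun 2, 2026.
The first trajectory-correction burn executes: Jun 2, 2026 + 8 weeks = Jul 28, 2026.
The cruise phase begins: Jul 28, 2026 + 1 week = Aug 4, 2026.
The approach phase begins: Aug 4, 2026 + 17 days = Aug 21, 2026.
Both prerequisites met — orbit insertion is achieved (Sep 9, 2026), the approach phase begins (Aug 21, 2026); the later is Sep 9, 2026.
The first science data is downlinked: Sep 9, 2026 + 15 days = Sep 24, 2026.

2026-09-24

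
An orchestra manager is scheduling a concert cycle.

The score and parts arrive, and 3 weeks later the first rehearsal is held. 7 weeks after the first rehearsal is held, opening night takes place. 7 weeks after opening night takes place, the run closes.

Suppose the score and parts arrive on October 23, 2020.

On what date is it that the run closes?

February 19, 2021

The score and parts arrive: Oct 23, 2020.
The first rehearsal is held: Oct 23, 2020 + 3 weeks = Nov 13, 2020.
Opening night takes place: Nov 13, 2020 + 7 weeks = Jan 1, 2021.
The run closes: Jan 1, 2021 + 7 weeks = Feb 19, 2021.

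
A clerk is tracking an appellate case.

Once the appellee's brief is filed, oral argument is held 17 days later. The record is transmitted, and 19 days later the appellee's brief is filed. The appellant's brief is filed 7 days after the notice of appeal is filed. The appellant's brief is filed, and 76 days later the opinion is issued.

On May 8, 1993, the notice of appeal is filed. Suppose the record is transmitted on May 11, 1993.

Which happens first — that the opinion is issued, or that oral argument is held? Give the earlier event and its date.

Oral argument is held — Jun 16, 1993

The notice of appeal is filed: May 8, 1993.
The appellant's brief is filed: May 8, 1993 + 7 days = May 15, 1993.
The opinion is issued: May 15, 1993 + 76 days = Jul 30, 1993.
The record is transmitted: May 11, 1993.
The appellee's brief is filed: May 11, 1993 + 19 days = May 30, 1993.
Oral argument is held: May 30, 1993 + 17 days = Jun 16, 1993.
Comparing: the opinion is issued on Jul 30, 1993 vs oral argument is held on Jun 16, 1993. Earlier: oral argument is held.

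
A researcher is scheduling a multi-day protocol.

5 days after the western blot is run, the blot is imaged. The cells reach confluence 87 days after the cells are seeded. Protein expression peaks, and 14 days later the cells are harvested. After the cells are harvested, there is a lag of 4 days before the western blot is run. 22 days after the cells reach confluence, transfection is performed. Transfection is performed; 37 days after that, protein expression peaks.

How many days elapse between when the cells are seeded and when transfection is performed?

Causal path: the cells are seeded → the cells reach confluence → transfection is performed.
Total delay along the path: 87 + 22 = 109 days.

109 days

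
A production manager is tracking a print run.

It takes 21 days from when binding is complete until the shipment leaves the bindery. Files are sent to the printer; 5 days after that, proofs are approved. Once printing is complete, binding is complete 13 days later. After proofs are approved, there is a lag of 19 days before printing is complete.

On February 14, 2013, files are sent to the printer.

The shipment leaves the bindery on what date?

April 13, 2013

Files are sent to the printer: Feb 14, 2013.
Proofs are approved: Feb 14, 2013 + 5 days = Feb 19, 2013.
Printing is complete: Feb 19, 2013 + 19 days = Mar 10, 2013.
Binding is complete: Mar 10, 2013 + 13 days = Mar 23, 2013.
The shipment leaves the bindery: Mar 23, 2013 + 21 days = Apr 13, 2013.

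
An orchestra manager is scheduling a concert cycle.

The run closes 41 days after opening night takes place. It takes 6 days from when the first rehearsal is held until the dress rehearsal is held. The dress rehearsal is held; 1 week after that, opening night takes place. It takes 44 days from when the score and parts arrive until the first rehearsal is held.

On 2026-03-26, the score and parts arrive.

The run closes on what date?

2026-07-02

The score and parts arrive: Mar 26, 2026.
The first rehearsal is held: Mar 26, 2026 + 44 days = May 9, 2026.
The dress rehearsal is held: May 9, 2026 + 6 days = May 15, 2026.
Opening night takes place: May 15, 2026 + 1 week = May 22, 2026.
The run closes: May 22, 2026 + 41 days = Jul 2, 2026.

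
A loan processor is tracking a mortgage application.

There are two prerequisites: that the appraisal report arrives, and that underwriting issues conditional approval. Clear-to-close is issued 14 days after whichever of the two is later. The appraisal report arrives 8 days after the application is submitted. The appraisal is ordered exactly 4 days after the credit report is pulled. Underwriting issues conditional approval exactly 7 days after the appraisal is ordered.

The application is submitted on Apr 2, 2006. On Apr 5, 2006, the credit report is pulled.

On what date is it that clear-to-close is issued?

The application is submitted: Apr 2, 2006.
The appraisal report arrives: Apr 2, 2006 + 8 days = Apr 10, 2006.
The credit report is pulled: Apr 5, 2006.
The appraisal is ordered: Apr 5, 2006 + 4 days = Apr 9, 2006.
Underwriting issues conditional approval: Apr 9, 2006 + 7 days = Apr 16, 2006.
Both prerequisites met — the appraisal report arrives (Apr 10, 2006), underwriting issues conditional approval (Apr 16, 2006); the later is Apr 16, 2006.
Clear-to-close is issued: Apr 16, 2006 + 14 days = Apr 30, 2006.

Apr 30, 2006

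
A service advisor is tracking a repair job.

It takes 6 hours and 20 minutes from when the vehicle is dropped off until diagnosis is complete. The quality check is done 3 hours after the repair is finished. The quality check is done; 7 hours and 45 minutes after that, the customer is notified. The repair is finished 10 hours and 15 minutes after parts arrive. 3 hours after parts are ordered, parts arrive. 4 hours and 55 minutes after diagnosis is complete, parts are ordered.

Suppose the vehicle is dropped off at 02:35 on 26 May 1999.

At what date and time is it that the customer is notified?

13:50 on 27 May 1999

The vehicle is dropped off: 02:35 May 26, 1999.
Diagnosis is complete: 02:35 May 26, 1999 + 6h20m = 08:55 May 26, 1999.
Parts are ordered: 08:55 May 26, 1999 + 4h55m = 13:50 May 26, 1999.
Parts arrive: 13:50 May 26, 1999 + 3h = 16:50 May 26, 1999.
The repair is finished: 16:50 May 26, 1999 + 10h15m = 03:05 May 27, 1999.
The quality check is done: 03:05 May 27, 1999 + 3h = 06:05 May 27, 1999.
The customer is notified: 06:05 May 27, 1999 + 7h45m = 13:50 May 27, 1999.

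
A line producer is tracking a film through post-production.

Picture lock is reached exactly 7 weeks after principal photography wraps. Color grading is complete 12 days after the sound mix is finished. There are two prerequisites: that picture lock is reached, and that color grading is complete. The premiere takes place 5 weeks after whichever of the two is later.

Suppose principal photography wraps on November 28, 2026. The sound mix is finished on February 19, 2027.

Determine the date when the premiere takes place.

Principal photography wraps: Nov 28, 2026.
Picture lock is reached: Nov 28, 2026 + 7 weeks = Jan 16, 2027.
The sound mix is finished: Feb 19, 2027.
Color grading is complete: Feb 19, 2027 + 12 days = Mar 3, 2027.
Both prerequisites met — picture lock is reached (Jan 16, 2027), color grading is complete (Mar 3, 2027); the later is Mar 3, 2027.
The premiere takes place: Mar 3, 2027 + 5 weeks = Apr 7, 2027.

April 7, 2027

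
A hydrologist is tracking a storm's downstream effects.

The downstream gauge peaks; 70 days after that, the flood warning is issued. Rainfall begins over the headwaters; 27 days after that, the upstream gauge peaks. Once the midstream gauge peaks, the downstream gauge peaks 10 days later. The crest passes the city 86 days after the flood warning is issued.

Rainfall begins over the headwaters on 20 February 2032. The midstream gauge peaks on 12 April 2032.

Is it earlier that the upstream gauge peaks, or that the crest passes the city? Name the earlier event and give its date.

The upstream gauge peaks — 18 March 2032

Rainfall begins over the headwaters: Feb 20, 2032.
The upstream gauge peaks: Feb 20, 2032 + 27 days = Mar 18, 2032.
The midstream gauge peaks: Apr 12, 2032.
The downstream gauge peaks: Apr 12, 2032 + 10 days = Apr 22, 2032.
The flood warning is issued: Apr 22, 2032 + 70 days = Jul 1, 2032.
The crest passes the city: Jul 1, 2032 + 86 days = Sep 25, 2032.
Comparing: the upstream gauge peaks on Mar 18, 2032 vs the crest passes the city on Sep 25, 2032. Earlier: the upstream gauge peaks.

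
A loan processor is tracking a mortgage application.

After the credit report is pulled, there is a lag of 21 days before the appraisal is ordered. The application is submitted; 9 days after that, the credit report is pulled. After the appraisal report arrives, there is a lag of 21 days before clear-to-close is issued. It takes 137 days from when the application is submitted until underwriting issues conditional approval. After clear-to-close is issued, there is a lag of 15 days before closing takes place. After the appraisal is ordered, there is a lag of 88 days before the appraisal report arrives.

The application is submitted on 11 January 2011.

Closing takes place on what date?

The application is submitted: Jan 11, 2011.
The credit report is pulled: Jan 11, 2011 + 9 days = Jan 20, 2011.
The appraisal is ordered: Jan 20, 2011 + 21 days = Feb 10, 2011.
The appraisal report arrives: Feb 10, 2011 + 88 days = May 9, 2011.
Clear-to-close is issued: May 9, 2011 + 21 days = May 30, 2011.
Closing takes place: May 30, 2011 + 15 days = Jun 14, 2011.

14 June 2011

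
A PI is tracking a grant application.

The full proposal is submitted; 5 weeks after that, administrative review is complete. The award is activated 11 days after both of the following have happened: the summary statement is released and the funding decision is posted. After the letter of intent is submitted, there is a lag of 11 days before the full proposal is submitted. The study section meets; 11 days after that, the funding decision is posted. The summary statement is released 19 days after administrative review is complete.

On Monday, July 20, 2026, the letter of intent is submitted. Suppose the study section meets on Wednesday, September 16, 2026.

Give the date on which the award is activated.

Thursday, October 8, 2026

The letter of intent is submitted: Jul 20, 2026.
The full proposal is submitted: Jul 20, 2026 + 11 days = Jul 31, 2026.
Administrative review is complete: Jul 31, 2026 + 5 weeks = Sep 4, 2026.
The summary statement is released: Sep 4, 2026 + 19 days = Sep 23, 2026.
The study section meets: Sep 16, 2026.
The funding decision is posted: Sep 16, 2026 + 11 days = Sep 27, 2026.
Both prerequisites met — the summary statement is released (Sep 23, 2026), the funding decision is posted (Sep 27, 2026); the later is Sep 27, 2026.
The award is activated: Sep 27, 2026 + 11 days = Oct 8, 2026.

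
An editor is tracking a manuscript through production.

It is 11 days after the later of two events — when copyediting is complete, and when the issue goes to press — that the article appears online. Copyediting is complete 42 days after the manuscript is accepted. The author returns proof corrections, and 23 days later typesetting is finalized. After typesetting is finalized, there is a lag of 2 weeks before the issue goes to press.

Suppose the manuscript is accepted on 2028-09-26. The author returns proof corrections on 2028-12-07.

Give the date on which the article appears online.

2029-01-24

The manuscript is accepted: Sep 26, 2028.
Copyediting is complete: Sep 26, 2028 + 42 days = Nov 7, 2028.
The author returns proof corrections: Dec 7, 2028.
Typesetting is finalized: Dec 7, 2028 + 23 days = Dec 30, 2028.
The issue goes to press: Dec 30, 2028 + 2 weeks = Jan 13, 2029.
Both prerequisites met — copyediting is complete (Nov 7, 2028), the issue goes to press (Jan 13, 2029); the later is Jan 13, 2029.
The article appears online: Jan 13, 2029 + 11 days = Jan 24, 2029.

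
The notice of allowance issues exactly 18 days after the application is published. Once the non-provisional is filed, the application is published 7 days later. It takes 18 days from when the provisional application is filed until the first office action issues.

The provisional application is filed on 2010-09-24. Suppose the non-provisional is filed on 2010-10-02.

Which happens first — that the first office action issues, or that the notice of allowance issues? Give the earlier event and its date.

The first office action issues — 2010-10-12

The provisional application is filed: Sep 24, 2010.
The first office action issues: Sep 24, 2010 + 18 days = Oct 12, 2010.
The non-provisional is filed: Oct 2, 2010.
The application is published: Oct 2, 2010 + 7 days = Oct 9, 2010.
The notice of allowance issues: Oct 9, 2010 + 18 days = Oct 27, 2010.
Comparing: the first office action issues on Oct 12, 2010 vs the notice of allowance issues on Oct 27, 2010. Earlier: the first office action issues.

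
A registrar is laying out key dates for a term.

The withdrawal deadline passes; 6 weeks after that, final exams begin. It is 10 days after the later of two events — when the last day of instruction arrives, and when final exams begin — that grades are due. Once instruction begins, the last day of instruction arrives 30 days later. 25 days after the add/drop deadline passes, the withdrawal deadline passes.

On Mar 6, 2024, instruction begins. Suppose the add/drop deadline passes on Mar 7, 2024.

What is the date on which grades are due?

Instruction begins: Mar 6, 2024.
The last day of instruction arrives: Mar 6, 2024 + 30 days = Apr 5, 2024.
The add/drop deadline passes: Mar 7, 2024.
The withdrawal deadline passes: Mar 7, 2024 + 25 days = Apr 1, 2024.
Final exams begin: Apr 1, 2024 + 6 weeks = May 13, 2024.
Both prerequisites met — the last day of instruction arrives (Apr 5, 2024), final exams begin (May 13, 2024); the later is May 13, 2024.
Grades are due: May 13, 2024 + 10 days = May 23, 2024.

May 23, 2024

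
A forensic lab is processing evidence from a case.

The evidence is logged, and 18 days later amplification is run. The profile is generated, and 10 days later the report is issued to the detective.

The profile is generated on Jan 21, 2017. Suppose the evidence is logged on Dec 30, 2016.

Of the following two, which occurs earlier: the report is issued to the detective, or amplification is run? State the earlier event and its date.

The profile is generated: Jan 21, 2017.
The report is issued to the detective: Jan 21, 2017 + 10 days = Jan 31, 2017.
The evidence is logged: Dec 30, 2016.
Amplification is run: Dec 30, 2016 + 18 days = Jan 17, 2017.
Comparing: the report is issued to the detective on Jan 31, 2017 vs amplification is run on Jan 17, 2017. Earlier: amplification is run.

Amplification is run — Jan 17, 2017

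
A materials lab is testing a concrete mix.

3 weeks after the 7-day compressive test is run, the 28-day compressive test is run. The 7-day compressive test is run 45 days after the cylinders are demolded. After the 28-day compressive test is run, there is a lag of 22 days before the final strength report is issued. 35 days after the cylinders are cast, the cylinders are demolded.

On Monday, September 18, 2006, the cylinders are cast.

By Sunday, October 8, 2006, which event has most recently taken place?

The cylinders are cast

The cylinders are cast: Sep 18, 2006.
The cylinders are demolded: Sep 18, 2006 + 35 days = Oct 23, 2006.
The 7-day compressive test is run: Oct 23, 2006 + 45 days = Dec 7, 2006.
The 28-day compressive test is run: Dec 7, 2006 + 3 weeks = Dec 28, 2006.
The final strength report is issued: Dec 28, 2006 + 22 days = Jan 19, 2007.
Oct 8, 2006 falls between when the cylinders are cast (Sep 18, 2006) and when the cylinders are demolded (Oct 23, 2006).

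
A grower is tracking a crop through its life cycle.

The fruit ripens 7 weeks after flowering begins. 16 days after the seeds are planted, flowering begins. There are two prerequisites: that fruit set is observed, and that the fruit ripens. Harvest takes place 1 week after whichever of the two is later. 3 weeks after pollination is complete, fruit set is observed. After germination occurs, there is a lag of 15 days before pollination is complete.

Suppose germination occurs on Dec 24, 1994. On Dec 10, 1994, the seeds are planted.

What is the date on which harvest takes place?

Feb 20, 1995

Germination occurs: Dec 24, 1994.
Pollination is complete: Dec 24, 1994 + 15 days = Jan 8, 1995.
Fruit set is observed: Jan 8, 1995 + 3 weeks = Jan 29, 1995.
The seeds are planted: Dec 10, 1994.
Flowering begins: Dec 10, 1994 + 16 days = Dec 26, 1994.
The fruit ripens: Dec 26, 1994 + 7 weeks = Feb 13, 1995.
Both prerequisites met — fruit set is observed (Jan 29, 1995), the fruit ripens (Feb 13, 1995); the later is Feb 13, 1995.
Harvest takes place: Feb 13, 1995 + 1 week = Feb 20, 1995.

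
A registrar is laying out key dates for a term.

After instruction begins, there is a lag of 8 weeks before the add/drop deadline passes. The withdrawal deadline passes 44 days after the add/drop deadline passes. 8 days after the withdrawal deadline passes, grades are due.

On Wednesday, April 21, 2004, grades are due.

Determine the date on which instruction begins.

Sunday, January 4, 2004

Grades are due: Apr 21, 2004.
The withdrawal deadline passes: Apr 21, 2004 − 8 days = Apr 13, 2004.
The add/drop deadline passes: Apr 13, 2004 − 44 days = Feb 29, 2004.
Instruction begins: Feb 29, 2004 − 8 weeks = Jan 4, 2004.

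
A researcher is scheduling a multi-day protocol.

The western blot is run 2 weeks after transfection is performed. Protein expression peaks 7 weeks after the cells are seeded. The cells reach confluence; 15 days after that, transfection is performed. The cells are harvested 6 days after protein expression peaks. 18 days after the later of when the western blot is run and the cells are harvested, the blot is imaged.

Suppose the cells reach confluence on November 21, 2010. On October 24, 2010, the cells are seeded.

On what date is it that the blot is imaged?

The cells reach confluence: Nov 21, 2010.
Transfection is performed: Nov 21, 2010 + 15 days = Dec 6, 2010.
The western blot is run: Dec 6, 2010 + 2 weeks = Dec 20, 2010.
The cells are seeded: Oct 24, 2010.
Protein expression peaks: Oct 24, 2010 + 7 weeks = Dec 12, 2010.
The cells are harvested: Dec 12, 2010 + 6 days = Dec 18, 2010.
Both prerequisites met — the western blot is run (Dec 20, 2010), the cells are harvested (Dec 18, 2010); the later is Dec 20, 2010.
The blot is imaged: Dec 20, 2010 + 18 days = Jan 7, 2011.

January 7, 2011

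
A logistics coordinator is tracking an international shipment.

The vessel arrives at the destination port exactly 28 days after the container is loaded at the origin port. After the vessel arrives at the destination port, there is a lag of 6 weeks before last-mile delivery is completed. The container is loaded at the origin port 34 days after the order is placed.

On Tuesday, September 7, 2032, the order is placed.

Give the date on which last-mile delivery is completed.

Monday, December 20, 2032

The order is placed: Sep 7, 2032.
The container is loaded at the origin port: Sep 7, 2032 + 34 days = Oct 11, 2032.
The vessel arrives at the destination port: Oct 11, 2032 + 28 days = Nov 8, 2032.
Last-mile delivery is completed: Nov 8, 2032 + 6 weeks = Dec 20, 2032.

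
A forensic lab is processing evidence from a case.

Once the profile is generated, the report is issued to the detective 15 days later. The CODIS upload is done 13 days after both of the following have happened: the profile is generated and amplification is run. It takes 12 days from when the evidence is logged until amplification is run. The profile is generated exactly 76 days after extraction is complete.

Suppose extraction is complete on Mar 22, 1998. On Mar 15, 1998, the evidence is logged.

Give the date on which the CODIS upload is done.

Jun 19, 1998

Extraction is complete: Mar 22, 1998.
The profile is generated: Mar 22, 1998 + 76 days = Jun 6, 1998.
The evidence is logged: Mar 15, 1998.
Amplification is run: Mar 15, 1998 + 12 days = Mar 27, 1998.
Both prerequisites met — the profile is generated (Jun 6, 1998), amplification is run (Mar 27, 1998); the later is Jun 6, 1998.
The CODIS upload is done: Jun 6, 1998 + 13 days = Jun 19, 1998.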